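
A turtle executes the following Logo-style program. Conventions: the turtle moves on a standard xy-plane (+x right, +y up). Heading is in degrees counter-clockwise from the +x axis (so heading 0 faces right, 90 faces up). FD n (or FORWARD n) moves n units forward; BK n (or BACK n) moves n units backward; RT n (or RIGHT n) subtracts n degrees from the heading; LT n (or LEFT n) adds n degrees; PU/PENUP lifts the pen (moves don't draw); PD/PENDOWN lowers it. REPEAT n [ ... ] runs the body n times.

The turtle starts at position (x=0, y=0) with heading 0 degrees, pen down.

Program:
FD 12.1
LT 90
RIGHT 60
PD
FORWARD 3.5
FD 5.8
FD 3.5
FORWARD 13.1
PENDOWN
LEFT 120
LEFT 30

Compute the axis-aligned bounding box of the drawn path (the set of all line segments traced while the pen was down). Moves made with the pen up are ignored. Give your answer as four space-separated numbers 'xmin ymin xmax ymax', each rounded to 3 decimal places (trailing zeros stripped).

Executing turtle program step by step:
Start: pos=(0,0), heading=0, pen down
FD 12.1: (0,0) -> (12.1,0) [heading=0, draw]
LT 90: heading 0 -> 90
RT 60: heading 90 -> 30
PD: pen down
FD 3.5: (12.1,0) -> (15.131,1.75) [heading=30, draw]
FD 5.8: (15.131,1.75) -> (20.154,4.65) [heading=30, draw]
FD 3.5: (20.154,4.65) -> (23.185,6.4) [heading=30, draw]
FD 13.1: (23.185,6.4) -> (34.53,12.95) [heading=30, draw]
PD: pen down
LT 120: heading 30 -> 150
LT 30: heading 150 -> 180
Final: pos=(34.53,12.95), heading=180, 5 segment(s) drawn

Segment endpoints: x in {0, 12.1, 15.131, 20.154, 23.185, 34.53}, y in {0, 1.75, 4.65, 6.4, 12.95}
xmin=0, ymin=0, xmax=34.53, ymax=12.95

Answer: 0 0 34.53 12.95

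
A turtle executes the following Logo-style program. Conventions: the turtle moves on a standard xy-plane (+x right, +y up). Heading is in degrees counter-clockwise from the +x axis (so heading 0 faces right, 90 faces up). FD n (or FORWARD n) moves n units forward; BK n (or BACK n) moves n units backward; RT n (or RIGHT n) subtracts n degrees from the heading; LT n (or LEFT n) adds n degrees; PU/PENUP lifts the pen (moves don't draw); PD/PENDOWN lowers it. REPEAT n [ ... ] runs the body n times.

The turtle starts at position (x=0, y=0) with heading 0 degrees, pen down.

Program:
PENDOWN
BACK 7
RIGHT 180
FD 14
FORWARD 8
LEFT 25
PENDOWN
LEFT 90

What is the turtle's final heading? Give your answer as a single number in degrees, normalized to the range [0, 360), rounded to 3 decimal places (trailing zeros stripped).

Executing turtle program step by step:
Start: pos=(0,0), heading=0, pen down
PD: pen down
BK 7: (0,0) -> (-7,0) [heading=0, draw]
RT 180: heading 0 -> 180
FD 14: (-7,0) -> (-21,0) [heading=180, draw]
FD 8: (-21,0) -> (-29,0) [heading=180, draw]
LT 25: heading 180 -> 205
PD: pen down
LT 90: heading 205 -> 295
Final: pos=(-29,0), heading=295, 3 segment(s) drawn

Answer: 295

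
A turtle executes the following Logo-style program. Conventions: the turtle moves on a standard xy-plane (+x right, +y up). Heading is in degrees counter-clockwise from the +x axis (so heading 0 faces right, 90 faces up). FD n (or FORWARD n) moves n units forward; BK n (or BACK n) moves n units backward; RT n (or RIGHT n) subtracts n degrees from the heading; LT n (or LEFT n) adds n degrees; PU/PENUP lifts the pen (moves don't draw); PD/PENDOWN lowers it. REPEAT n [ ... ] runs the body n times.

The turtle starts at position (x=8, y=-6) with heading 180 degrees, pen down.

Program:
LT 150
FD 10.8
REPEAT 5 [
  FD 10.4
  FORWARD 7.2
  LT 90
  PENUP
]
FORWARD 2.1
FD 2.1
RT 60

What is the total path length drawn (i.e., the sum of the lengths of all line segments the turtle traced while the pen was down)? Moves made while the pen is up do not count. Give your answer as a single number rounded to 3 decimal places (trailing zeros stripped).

Answer: 28.4

Derivation:
Executing turtle program step by step:
Start: pos=(8,-6), heading=180, pen down
LT 150: heading 180 -> 330
FD 10.8: (8,-6) -> (17.353,-11.4) [heading=330, draw]
REPEAT 5 [
  -- iteration 1/5 --
  FD 10.4: (17.353,-11.4) -> (26.36,-16.6) [heading=330, draw]
  FD 7.2: (26.36,-16.6) -> (32.595,-20.2) [heading=330, draw]
  LT 90: heading 330 -> 60
  PU: pen up
  -- iteration 2/5 --
  FD 10.4: (32.595,-20.2) -> (37.795,-11.193) [heading=60, move]
  FD 7.2: (37.795,-11.193) -> (41.395,-4.958) [heading=60, move]
  LT 90: heading 60 -> 150
  PU: pen up
  -- iteration 3/5 --
  FD 10.4: (41.395,-4.958) -> (32.388,0.242) [heading=150, move]
  FD 7.2: (32.388,0.242) -> (26.153,3.842) [heading=150, move]
  LT 90: heading 150 -> 240
  PU: pen up
  -- iteration 4/5 --
  FD 10.4: (26.153,3.842) -> (20.953,-5.165) [heading=240, move]
  FD 7.2: (20.953,-5.165) -> (17.353,-11.4) [heading=240, move]
  LT 90: heading 240 -> 330
  PU: pen up
  -- iteration 5/5 --
  FD 10.4: (17.353,-11.4) -> (26.36,-16.6) [heading=330, move]
  FD 7.2: (26.36,-16.6) -> (32.595,-20.2) [heading=330, move]
  LT 90: heading 330 -> 60
  PU: pen up
]
FD 2.1: (32.595,-20.2) -> (33.645,-18.381) [heading=60, move]
FD 2.1: (33.645,-18.381) -> (34.695,-16.563) [heading=60, move]
RT 60: heading 60 -> 0
Final: pos=(34.695,-16.563), heading=0, 3 segment(s) drawn

Segment lengths:
  seg 1: (8,-6) -> (17.353,-11.4), length = 10.8
  seg 2: (17.353,-11.4) -> (26.36,-16.6), length = 10.4
  seg 3: (26.36,-16.6) -> (32.595,-20.2), length = 7.2
Total = 28.4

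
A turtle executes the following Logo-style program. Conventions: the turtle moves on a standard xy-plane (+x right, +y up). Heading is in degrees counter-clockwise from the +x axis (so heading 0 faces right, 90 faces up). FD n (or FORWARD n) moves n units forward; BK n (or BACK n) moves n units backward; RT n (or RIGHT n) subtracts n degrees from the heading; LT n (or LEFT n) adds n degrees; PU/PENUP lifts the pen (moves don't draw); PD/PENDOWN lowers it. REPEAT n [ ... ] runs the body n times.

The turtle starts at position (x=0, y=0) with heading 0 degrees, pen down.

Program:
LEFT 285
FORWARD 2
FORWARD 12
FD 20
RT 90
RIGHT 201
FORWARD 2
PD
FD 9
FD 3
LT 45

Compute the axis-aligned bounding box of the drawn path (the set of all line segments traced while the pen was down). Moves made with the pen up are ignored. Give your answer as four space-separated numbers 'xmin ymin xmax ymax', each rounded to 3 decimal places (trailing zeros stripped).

Answer: 0 -34.305 22.723 0

Derivation:
Executing turtle program step by step:
Start: pos=(0,0), heading=0, pen down
LT 285: heading 0 -> 285
FD 2: (0,0) -> (0.518,-1.932) [heading=285, draw]
FD 12: (0.518,-1.932) -> (3.623,-13.523) [heading=285, draw]
FD 20: (3.623,-13.523) -> (8.8,-32.841) [heading=285, draw]
RT 90: heading 285 -> 195
RT 201: heading 195 -> 354
FD 2: (8.8,-32.841) -> (10.789,-33.051) [heading=354, draw]
PD: pen down
FD 9: (10.789,-33.051) -> (19.74,-33.991) [heading=354, draw]
FD 3: (19.74,-33.991) -> (22.723,-34.305) [heading=354, draw]
LT 45: heading 354 -> 39
Final: pos=(22.723,-34.305), heading=39, 6 segment(s) drawn

Segment endpoints: x in {0, 0.518, 3.623, 8.8, 10.789, 19.74, 22.723}, y in {-34.305, -33.991, -33.051, -32.841, -13.523, -1.932, 0}
xmin=0, ymin=-34.305, xmax=22.723, ymax=0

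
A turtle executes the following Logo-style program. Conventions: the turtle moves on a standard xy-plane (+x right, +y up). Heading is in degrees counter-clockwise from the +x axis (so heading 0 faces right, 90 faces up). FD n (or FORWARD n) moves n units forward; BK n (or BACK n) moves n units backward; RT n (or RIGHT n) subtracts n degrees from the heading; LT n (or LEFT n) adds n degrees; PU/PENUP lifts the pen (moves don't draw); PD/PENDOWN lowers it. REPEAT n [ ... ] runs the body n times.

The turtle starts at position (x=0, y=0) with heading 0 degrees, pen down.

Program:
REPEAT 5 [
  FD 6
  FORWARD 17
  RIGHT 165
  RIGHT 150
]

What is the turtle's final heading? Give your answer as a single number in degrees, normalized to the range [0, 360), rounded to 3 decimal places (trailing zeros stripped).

Executing turtle program step by step:
Start: pos=(0,0), heading=0, pen down
REPEAT 5 [
  -- iteration 1/5 --
  FD 6: (0,0) -> (6,0) [heading=0, draw]
  FD 17: (6,0) -> (23,0) [heading=0, draw]
  RT 165: heading 0 -> 195
  RT 150: heading 195 -> 45
  -- iteration 2/5 --
  FD 6: (23,0) -> (27.243,4.243) [heading=45, draw]
  FD 17: (27.243,4.243) -> (39.263,16.263) [heading=45, draw]
  RT 165: heading 45 -> 240
  RT 150: heading 240 -> 90
  -- iteration 3/5 --
  FD 6: (39.263,16.263) -> (39.263,22.263) [heading=90, draw]
  FD 17: (39.263,22.263) -> (39.263,39.263) [heading=90, draw]
  RT 165: heading 90 -> 285
  RT 150: heading 285 -> 135
  -- iteration 4/5 --
  FD 6: (39.263,39.263) -> (35.021,43.506) [heading=135, draw]
  FD 17: (35.021,43.506) -> (23,55.527) [heading=135, draw]
  RT 165: heading 135 -> 330
  RT 150: heading 330 -> 180
  -- iteration 5/5 --
  FD 6: (23,55.527) -> (17,55.527) [heading=180, draw]
  FD 17: (17,55.527) -> (0,55.527) [heading=180, draw]
  RT 165: heading 180 -> 15
  RT 150: heading 15 -> 225
]
Final: pos=(0,55.527), heading=225, 10 segment(s) drawn

Answer: 225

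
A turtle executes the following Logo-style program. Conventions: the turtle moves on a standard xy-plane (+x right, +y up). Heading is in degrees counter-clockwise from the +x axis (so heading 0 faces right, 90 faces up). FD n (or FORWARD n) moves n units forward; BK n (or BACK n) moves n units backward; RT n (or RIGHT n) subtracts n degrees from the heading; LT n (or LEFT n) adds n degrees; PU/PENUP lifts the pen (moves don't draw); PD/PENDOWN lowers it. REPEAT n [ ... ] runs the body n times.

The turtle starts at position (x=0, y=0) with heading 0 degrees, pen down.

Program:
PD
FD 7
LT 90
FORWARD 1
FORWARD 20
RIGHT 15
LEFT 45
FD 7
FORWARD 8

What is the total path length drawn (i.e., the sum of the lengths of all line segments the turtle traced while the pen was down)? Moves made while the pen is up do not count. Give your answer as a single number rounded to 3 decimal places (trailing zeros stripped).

Executing turtle program step by step:
Start: pos=(0,0), heading=0, pen down
PD: pen down
FD 7: (0,0) -> (7,0) [heading=0, draw]
LT 90: heading 0 -> 90
FD 1: (7,0) -> (7,1) [heading=90, draw]
FD 20: (7,1) -> (7,21) [heading=90, draw]
RT 15: heading 90 -> 75
LT 45: heading 75 -> 120
FD 7: (7,21) -> (3.5,27.062) [heading=120, draw]
FD 8: (3.5,27.062) -> (-0.5,33.99) [heading=120, draw]
Final: pos=(-0.5,33.99), heading=120, 5 segment(s) drawn

Segment lengths:
  seg 1: (0,0) -> (7,0), length = 7
  seg 2: (7,0) -> (7,1), length = 1
  seg 3: (7,1) -> (7,21), length = 20
  seg 4: (7,21) -> (3.5,27.062), length = 7
  seg 5: (3.5,27.062) -> (-0.5,33.99), length = 8
Total = 43

Answer: 43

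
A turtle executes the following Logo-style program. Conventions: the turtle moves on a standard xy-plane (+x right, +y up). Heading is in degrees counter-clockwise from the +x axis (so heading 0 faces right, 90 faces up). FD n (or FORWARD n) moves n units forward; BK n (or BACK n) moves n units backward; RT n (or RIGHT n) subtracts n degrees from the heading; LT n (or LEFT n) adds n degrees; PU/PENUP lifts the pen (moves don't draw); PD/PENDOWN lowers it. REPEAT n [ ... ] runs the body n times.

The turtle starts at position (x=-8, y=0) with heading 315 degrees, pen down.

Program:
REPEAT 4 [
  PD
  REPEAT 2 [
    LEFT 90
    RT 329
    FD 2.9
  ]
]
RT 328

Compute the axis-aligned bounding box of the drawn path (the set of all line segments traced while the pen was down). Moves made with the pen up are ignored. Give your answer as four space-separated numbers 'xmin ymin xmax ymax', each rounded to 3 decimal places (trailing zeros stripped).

Answer: -10.1 0 -7.298 2.927

Derivation:
Executing turtle program step by step:
Start: pos=(-8,0), heading=315, pen down
REPEAT 4 [
  -- iteration 1/4 --
  PD: pen down
  REPEAT 2 [
    -- iteration 1/2 --
    LT 90: heading 315 -> 45
    RT 329: heading 45 -> 76
    FD 2.9: (-8,0) -> (-7.298,2.814) [heading=76, draw]
    -- iteration 2/2 --
    LT 90: heading 76 -> 166
    RT 329: heading 166 -> 197
    FD 2.9: (-7.298,2.814) -> (-10.072,1.966) [heading=197, draw]
  ]
  -- iteration 2/4 --
  PD: pen down
  REPEAT 2 [
    -- iteration 1/2 --
    LT 90: heading 197 -> 287
    RT 329: heading 287 -> 318
    FD 2.9: (-10.072,1.966) -> (-7.917,0.026) [heading=318, draw]
    -- iteration 2/2 --
    LT 90: heading 318 -> 48
    RT 329: heading 48 -> 79
    FD 2.9: (-7.917,0.026) -> (-7.363,2.872) [heading=79, draw]
  ]
  -- iteration 3/4 --
  PD: pen down
  REPEAT 2 [
    -- iteration 1/2 --
    LT 90: heading 79 -> 169
    RT 329: heading 169 -> 200
    FD 2.9: (-7.363,2.872) -> (-10.088,1.88) [heading=200, draw]
    -- iteration 2/2 --
    LT 90: heading 200 -> 290
    RT 329: heading 290 -> 321
    FD 2.9: (-10.088,1.88) -> (-7.835,0.055) [heading=321, draw]
  ]
  -- iteration 4/4 --
  PD: pen down
  REPEAT 2 [
    -- iteration 1/2 --
    LT 90: heading 321 -> 51
    RT 329: heading 51 -> 82
    FD 2.9: (-7.835,0.055) -> (-7.431,2.927) [heading=82, draw]
    -- iteration 2/2 --
    LT 90: heading 82 -> 172
    RT 329: heading 172 -> 203
    FD 2.9: (-7.431,2.927) -> (-10.1,1.794) [heading=203, draw]
  ]
]
RT 328: heading 203 -> 235
Final: pos=(-10.1,1.794), heading=235, 8 segment(s) drawn

Segment endpoints: x in {-10.1, -10.088, -10.072, -8, -7.917, -7.835, -7.431, -7.363, -7.298}, y in {0, 0.026, 0.055, 1.794, 1.88, 1.966, 2.814, 2.872, 2.927}
xmin=-10.1, ymin=0, xmax=-7.298, ymax=2.927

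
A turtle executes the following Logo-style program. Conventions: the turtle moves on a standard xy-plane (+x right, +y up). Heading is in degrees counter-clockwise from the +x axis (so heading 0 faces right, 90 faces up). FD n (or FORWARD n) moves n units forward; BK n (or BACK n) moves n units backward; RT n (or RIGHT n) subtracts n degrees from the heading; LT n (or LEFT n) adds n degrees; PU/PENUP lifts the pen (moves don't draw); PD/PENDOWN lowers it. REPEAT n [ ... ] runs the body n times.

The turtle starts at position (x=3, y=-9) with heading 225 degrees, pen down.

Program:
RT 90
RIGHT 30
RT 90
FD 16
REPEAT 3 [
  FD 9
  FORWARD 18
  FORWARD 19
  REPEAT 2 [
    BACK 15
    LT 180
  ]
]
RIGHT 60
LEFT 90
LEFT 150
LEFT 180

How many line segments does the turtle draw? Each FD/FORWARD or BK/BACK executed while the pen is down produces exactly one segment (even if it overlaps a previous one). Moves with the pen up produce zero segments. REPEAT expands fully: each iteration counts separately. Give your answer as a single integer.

Executing turtle program step by step:
Start: pos=(3,-9), heading=225, pen down
RT 90: heading 225 -> 135
RT 30: heading 135 -> 105
RT 90: heading 105 -> 15
FD 16: (3,-9) -> (18.455,-4.859) [heading=15, draw]
REPEAT 3 [
  -- iteration 1/3 --
  FD 9: (18.455,-4.859) -> (27.148,-2.53) [heading=15, draw]
  FD 18: (27.148,-2.53) -> (44.535,2.129) [heading=15, draw]
  FD 19: (44.535,2.129) -> (62.887,7.047) [heading=15, draw]
  REPEAT 2 [
    -- iteration 1/2 --
    BK 15: (62.887,7.047) -> (48.399,3.164) [heading=15, draw]
    LT 180: heading 15 -> 195
    -- iteration 2/2 --
    BK 15: (48.399,3.164) -> (62.887,7.047) [heading=195, draw]
    LT 180: heading 195 -> 15
  ]
  -- iteration 2/3 --
  FD 9: (62.887,7.047) -> (71.581,9.376) [heading=15, draw]
  FD 18: (71.581,9.376) -> (88.967,14.035) [heading=15, draw]
  FD 19: (88.967,14.035) -> (107.32,18.952) [heading=15, draw]
  REPEAT 2 [
    -- iteration 1/2 --
    BK 15: (107.32,18.952) -> (92.831,15.07) [heading=15, draw]
    LT 180: heading 15 -> 195
    -- iteration 2/2 --
    BK 15: (92.831,15.07) -> (107.32,18.952) [heading=195, draw]
    LT 180: heading 195 -> 15
  ]
  -- iteration 3/3 --
  FD 9: (107.32,18.952) -> (116.013,21.282) [heading=15, draw]
  FD 18: (116.013,21.282) -> (133.4,25.941) [heading=15, draw]
  FD 19: (133.4,25.941) -> (151.753,30.858) [heading=15, draw]
  REPEAT 2 [
    -- iteration 1/2 --
    BK 15: (151.753,30.858) -> (137.264,26.976) [heading=15, draw]
    LT 180: heading 15 -> 195
    -- iteration 2/2 --
    BK 15: (137.264,26.976) -> (151.753,30.858) [heading=195, draw]
    LT 180: heading 195 -> 15
  ]
]
RT 60: heading 15 -> 315
LT 90: heading 315 -> 45
LT 150: heading 45 -> 195
LT 180: heading 195 -> 15
Final: pos=(151.753,30.858), heading=15, 16 segment(s) drawn
Segments drawn: 16

Answer: 16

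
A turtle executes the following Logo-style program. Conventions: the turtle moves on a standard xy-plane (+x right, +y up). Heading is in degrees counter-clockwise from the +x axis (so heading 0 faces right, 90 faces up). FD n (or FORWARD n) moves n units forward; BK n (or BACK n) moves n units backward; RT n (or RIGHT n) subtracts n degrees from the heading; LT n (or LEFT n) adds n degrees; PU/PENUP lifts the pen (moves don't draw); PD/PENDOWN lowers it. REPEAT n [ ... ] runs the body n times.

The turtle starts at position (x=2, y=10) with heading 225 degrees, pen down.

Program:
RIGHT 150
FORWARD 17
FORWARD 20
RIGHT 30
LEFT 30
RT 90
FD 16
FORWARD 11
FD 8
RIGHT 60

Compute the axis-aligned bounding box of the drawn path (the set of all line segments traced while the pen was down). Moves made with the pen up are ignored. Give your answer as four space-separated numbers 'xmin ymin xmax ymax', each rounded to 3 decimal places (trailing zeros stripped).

Answer: 2 10 45.384 45.739

Derivation:
Executing turtle program step by step:
Start: pos=(2,10), heading=225, pen down
RT 150: heading 225 -> 75
FD 17: (2,10) -> (6.4,26.421) [heading=75, draw]
FD 20: (6.4,26.421) -> (11.576,45.739) [heading=75, draw]
RT 30: heading 75 -> 45
LT 30: heading 45 -> 75
RT 90: heading 75 -> 345
FD 16: (11.576,45.739) -> (27.031,41.598) [heading=345, draw]
FD 11: (27.031,41.598) -> (37.656,38.751) [heading=345, draw]
FD 8: (37.656,38.751) -> (45.384,36.681) [heading=345, draw]
RT 60: heading 345 -> 285
Final: pos=(45.384,36.681), heading=285, 5 segment(s) drawn

Segment endpoints: x in {2, 6.4, 11.576, 27.031, 37.656, 45.384}, y in {10, 26.421, 36.681, 38.751, 41.598, 45.739}
xmin=2, ymin=10, xmax=45.384, ymax=45.739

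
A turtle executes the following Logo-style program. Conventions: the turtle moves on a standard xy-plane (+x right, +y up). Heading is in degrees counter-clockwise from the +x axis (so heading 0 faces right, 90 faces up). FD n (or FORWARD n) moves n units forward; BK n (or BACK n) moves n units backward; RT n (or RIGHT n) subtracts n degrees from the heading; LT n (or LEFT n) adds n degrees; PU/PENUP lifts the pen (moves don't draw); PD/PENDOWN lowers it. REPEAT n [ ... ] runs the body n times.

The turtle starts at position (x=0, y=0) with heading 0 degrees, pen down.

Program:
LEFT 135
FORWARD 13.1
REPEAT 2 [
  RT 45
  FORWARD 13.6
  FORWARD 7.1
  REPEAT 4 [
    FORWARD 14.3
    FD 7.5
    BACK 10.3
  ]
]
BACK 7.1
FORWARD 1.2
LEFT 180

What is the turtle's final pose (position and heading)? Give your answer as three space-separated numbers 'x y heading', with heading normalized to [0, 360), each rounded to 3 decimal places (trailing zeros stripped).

Answer: 33.729 118.955 225

Derivation:
Executing turtle program step by step:
Start: pos=(0,0), heading=0, pen down
LT 135: heading 0 -> 135
FD 13.1: (0,0) -> (-9.263,9.263) [heading=135, draw]
REPEAT 2 [
  -- iteration 1/2 --
  RT 45: heading 135 -> 90
  FD 13.6: (-9.263,9.263) -> (-9.263,22.863) [heading=90, draw]
  FD 7.1: (-9.263,22.863) -> (-9.263,29.963) [heading=90, draw]
  REPEAT 4 [
    -- iteration 1/4 --
    FD 14.3: (-9.263,29.963) -> (-9.263,44.263) [heading=90, draw]
    FD 7.5: (-9.263,44.263) -> (-9.263,51.763) [heading=90, draw]
    BK 10.3: (-9.263,51.763) -> (-9.263,41.463) [heading=90, draw]
    -- iteration 2/4 --
    FD 14.3: (-9.263,41.463) -> (-9.263,55.763) [heading=90, draw]
    FD 7.5: (-9.263,55.763) -> (-9.263,63.263) [heading=90, draw]
    BK 10.3: (-9.263,63.263) -> (-9.263,52.963) [heading=90, draw]
    -- iteration 3/4 --
    FD 14.3: (-9.263,52.963) -> (-9.263,67.263) [heading=90, draw]
    FD 7.5: (-9.263,67.263) -> (-9.263,74.763) [heading=90, draw]
    BK 10.3: (-9.263,74.763) -> (-9.263,64.463) [heading=90, draw]
    -- iteration 4/4 --
    FD 14.3: (-9.263,64.463) -> (-9.263,78.763) [heading=90, draw]
    FD 7.5: (-9.263,78.763) -> (-9.263,86.263) [heading=90, draw]
    BK 10.3: (-9.263,86.263) -> (-9.263,75.963) [heading=90, draw]
  ]
  -- iteration 2/2 --
  RT 45: heading 90 -> 45
  FD 13.6: (-9.263,75.963) -> (0.354,85.58) [heading=45, draw]
  FD 7.1: (0.354,85.58) -> (5.374,90.6) [heading=45, draw]
  REPEAT 4 [
    -- iteration 1/4 --
    FD 14.3: (5.374,90.6) -> (15.486,100.712) [heading=45, draw]
    FD 7.5: (15.486,100.712) -> (20.789,106.015) [heading=45, draw]
    BK 10.3: (20.789,106.015) -> (13.506,98.732) [heading=45, draw]
    -- iteration 2/4 --
    FD 14.3: (13.506,98.732) -> (23.617,108.844) [heading=45, draw]
    FD 7.5: (23.617,108.844) -> (28.921,114.147) [heading=45, draw]
    BK 10.3: (28.921,114.147) -> (21.637,106.864) [heading=45, draw]
    -- iteration 3/4 --
    FD 14.3: (21.637,106.864) -> (31.749,116.975) [heading=45, draw]
    FD 7.5: (31.749,116.975) -> (37.052,122.279) [heading=45, draw]
    BK 10.3: (37.052,122.279) -> (29.769,114.995) [heading=45, draw]
    -- iteration 4/4 --
    FD 14.3: (29.769,114.995) -> (39.881,125.107) [heading=45, draw]
    FD 7.5: (39.881,125.107) -> (45.184,130.41) [heading=45, draw]
    BK 10.3: (45.184,130.41) -> (37.901,123.127) [heading=45, draw]
  ]
]
BK 7.1: (37.901,123.127) -> (32.88,118.107) [heading=45, draw]
FD 1.2: (32.88,118.107) -> (33.729,118.955) [heading=45, draw]
LT 180: heading 45 -> 225
Final: pos=(33.729,118.955), heading=225, 31 segment(s) drawn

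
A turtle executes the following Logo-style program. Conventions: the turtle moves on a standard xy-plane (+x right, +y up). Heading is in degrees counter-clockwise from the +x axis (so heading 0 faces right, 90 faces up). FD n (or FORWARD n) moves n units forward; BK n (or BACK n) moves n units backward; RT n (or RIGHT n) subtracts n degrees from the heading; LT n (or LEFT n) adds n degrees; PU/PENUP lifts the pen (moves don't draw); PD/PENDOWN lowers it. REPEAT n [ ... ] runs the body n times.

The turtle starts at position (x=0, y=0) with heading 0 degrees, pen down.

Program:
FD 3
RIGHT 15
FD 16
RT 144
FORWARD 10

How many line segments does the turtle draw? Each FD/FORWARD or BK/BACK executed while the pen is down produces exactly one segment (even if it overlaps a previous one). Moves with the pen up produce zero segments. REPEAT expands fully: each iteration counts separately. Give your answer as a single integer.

Answer: 3

Derivation:
Executing turtle program step by step:
Start: pos=(0,0), heading=0, pen down
FD 3: (0,0) -> (3,0) [heading=0, draw]
RT 15: heading 0 -> 345
FD 16: (3,0) -> (18.455,-4.141) [heading=345, draw]
RT 144: heading 345 -> 201
FD 10: (18.455,-4.141) -> (9.119,-7.725) [heading=201, draw]
Final: pos=(9.119,-7.725), heading=201, 3 segment(s) drawn
Segments drawn: 3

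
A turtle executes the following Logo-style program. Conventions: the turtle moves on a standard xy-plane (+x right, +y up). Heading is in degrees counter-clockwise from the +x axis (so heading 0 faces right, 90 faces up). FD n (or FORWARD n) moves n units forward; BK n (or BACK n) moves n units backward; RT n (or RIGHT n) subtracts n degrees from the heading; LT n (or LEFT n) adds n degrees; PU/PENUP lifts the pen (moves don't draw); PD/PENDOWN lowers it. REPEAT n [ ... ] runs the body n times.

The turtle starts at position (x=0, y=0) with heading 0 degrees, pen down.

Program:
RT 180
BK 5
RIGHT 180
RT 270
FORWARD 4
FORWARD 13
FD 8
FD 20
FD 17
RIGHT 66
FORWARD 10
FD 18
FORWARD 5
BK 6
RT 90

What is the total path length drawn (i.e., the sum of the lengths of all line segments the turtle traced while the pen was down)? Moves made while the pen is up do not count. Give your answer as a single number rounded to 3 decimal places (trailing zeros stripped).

Answer: 106

Derivation:
Executing turtle program step by step:
Start: pos=(0,0), heading=0, pen down
RT 180: heading 0 -> 180
BK 5: (0,0) -> (5,0) [heading=180, draw]
RT 180: heading 180 -> 0
RT 270: heading 0 -> 90
FD 4: (5,0) -> (5,4) [heading=90, draw]
FD 13: (5,4) -> (5,17) [heading=90, draw]
FD 8: (5,17) -> (5,25) [heading=90, draw]
FD 20: (5,25) -> (5,45) [heading=90, draw]
FD 17: (5,45) -> (5,62) [heading=90, draw]
RT 66: heading 90 -> 24
FD 10: (5,62) -> (14.135,66.067) [heading=24, draw]
FD 18: (14.135,66.067) -> (30.579,73.389) [heading=24, draw]
FD 5: (30.579,73.389) -> (35.147,75.422) [heading=24, draw]
BK 6: (35.147,75.422) -> (29.666,72.982) [heading=24, draw]
RT 90: heading 24 -> 294
Final: pos=(29.666,72.982), heading=294, 10 segment(s) drawn

Segment lengths:
  seg 1: (0,0) -> (5,0), length = 5
  seg 2: (5,0) -> (5,4), length = 4
  seg 3: (5,4) -> (5,17), length = 13
  seg 4: (5,17) -> (5,25), length = 8
  seg 5: (5,25) -> (5,45), length = 20
  seg 6: (5,45) -> (5,62), length = 17
  seg 7: (5,62) -> (14.135,66.067), length = 10
  seg 8: (14.135,66.067) -> (30.579,73.389), length = 18
  seg 9: (30.579,73.389) -> (35.147,75.422), length = 5
  seg 10: (35.147,75.422) -> (29.666,72.982), length = 6
Total = 106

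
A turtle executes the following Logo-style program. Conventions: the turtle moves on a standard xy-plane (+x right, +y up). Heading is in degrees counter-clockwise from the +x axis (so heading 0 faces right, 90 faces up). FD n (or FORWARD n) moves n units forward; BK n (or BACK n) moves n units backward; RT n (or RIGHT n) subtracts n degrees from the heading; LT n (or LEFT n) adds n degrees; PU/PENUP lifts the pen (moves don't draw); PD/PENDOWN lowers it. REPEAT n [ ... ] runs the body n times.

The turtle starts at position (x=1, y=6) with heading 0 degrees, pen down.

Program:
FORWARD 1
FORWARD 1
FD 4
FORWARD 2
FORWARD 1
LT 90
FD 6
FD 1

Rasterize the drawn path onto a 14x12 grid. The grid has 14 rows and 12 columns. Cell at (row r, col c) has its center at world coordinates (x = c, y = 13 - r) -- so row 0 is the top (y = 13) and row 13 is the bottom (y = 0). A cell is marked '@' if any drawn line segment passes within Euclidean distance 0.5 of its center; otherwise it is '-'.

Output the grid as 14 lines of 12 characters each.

Segment 0: (1,6) -> (2,6)
Segment 1: (2,6) -> (3,6)
Segment 2: (3,6) -> (7,6)
Segment 3: (7,6) -> (9,6)
Segment 4: (9,6) -> (10,6)
Segment 5: (10,6) -> (10,12)
Segment 6: (10,12) -> (10,13)

Answer: ----------@-
----------@-
----------@-
----------@-
----------@-
----------@-
----------@-
-@@@@@@@@@@-
------------
------------
------------
------------
------------
------------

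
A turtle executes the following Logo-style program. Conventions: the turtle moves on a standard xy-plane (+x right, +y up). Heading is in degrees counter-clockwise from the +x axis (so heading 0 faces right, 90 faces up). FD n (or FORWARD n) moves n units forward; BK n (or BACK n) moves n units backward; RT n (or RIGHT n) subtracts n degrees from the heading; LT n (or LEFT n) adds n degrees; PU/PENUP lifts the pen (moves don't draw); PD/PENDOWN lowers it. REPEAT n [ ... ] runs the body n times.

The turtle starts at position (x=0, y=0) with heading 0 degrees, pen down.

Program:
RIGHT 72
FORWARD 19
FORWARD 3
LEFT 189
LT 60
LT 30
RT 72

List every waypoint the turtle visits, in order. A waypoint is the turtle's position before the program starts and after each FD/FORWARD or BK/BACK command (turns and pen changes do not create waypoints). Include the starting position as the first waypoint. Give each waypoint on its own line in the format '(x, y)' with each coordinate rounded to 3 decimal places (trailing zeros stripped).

Executing turtle program step by step:
Start: pos=(0,0), heading=0, pen down
RT 72: heading 0 -> 288
FD 19: (0,0) -> (5.871,-18.07) [heading=288, draw]
FD 3: (5.871,-18.07) -> (6.798,-20.923) [heading=288, draw]
LT 189: heading 288 -> 117
LT 60: heading 117 -> 177
LT 30: heading 177 -> 207
RT 72: heading 207 -> 135
Final: pos=(6.798,-20.923), heading=135, 2 segment(s) drawn
Waypoints (3 total):
(0, 0)
(5.871, -18.07)
(6.798, -20.923)

Answer: (0, 0)
(5.871, -18.07)
(6.798, -20.923)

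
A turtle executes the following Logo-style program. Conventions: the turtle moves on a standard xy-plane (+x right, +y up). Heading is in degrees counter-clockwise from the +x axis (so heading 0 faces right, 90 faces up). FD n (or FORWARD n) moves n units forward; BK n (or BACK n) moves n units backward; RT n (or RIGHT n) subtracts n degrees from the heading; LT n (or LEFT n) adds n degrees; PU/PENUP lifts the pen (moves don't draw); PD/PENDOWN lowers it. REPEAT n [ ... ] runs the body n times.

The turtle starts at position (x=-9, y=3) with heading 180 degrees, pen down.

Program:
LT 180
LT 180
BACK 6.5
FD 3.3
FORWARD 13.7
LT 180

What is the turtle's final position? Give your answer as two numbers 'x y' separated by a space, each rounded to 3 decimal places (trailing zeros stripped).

Answer: -19.5 3

Derivation:
Executing turtle program step by step:
Start: pos=(-9,3), heading=180, pen down
LT 180: heading 180 -> 0
LT 180: heading 0 -> 180
BK 6.5: (-9,3) -> (-2.5,3) [heading=180, draw]
FD 3.3: (-2.5,3) -> (-5.8,3) [heading=180, draw]
FD 13.7: (-5.8,3) -> (-19.5,3) [heading=180, draw]
LT 180: heading 180 -> 0
Final: pos=(-19.5,3), heading=0, 3 segment(s) drawn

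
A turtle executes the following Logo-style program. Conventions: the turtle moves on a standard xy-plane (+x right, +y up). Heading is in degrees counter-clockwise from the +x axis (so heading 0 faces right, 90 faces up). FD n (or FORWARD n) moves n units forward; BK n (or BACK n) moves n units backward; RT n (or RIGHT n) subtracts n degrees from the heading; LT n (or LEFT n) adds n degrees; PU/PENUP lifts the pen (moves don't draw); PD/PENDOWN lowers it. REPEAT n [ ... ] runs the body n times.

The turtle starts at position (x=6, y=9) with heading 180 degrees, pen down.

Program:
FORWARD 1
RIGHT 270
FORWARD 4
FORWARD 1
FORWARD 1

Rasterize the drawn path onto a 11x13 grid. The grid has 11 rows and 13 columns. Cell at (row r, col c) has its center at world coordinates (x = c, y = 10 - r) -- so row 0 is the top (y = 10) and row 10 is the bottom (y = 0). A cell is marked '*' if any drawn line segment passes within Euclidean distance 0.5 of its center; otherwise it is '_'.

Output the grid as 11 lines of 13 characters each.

Segment 0: (6,9) -> (5,9)
Segment 1: (5,9) -> (5,5)
Segment 2: (5,5) -> (5,4)
Segment 3: (5,4) -> (5,3)

Answer: _____________
_____**______
_____*_______
_____*_______
_____*_______
_____*_______
_____*_______
_____*_______
_____________
_____________
_____________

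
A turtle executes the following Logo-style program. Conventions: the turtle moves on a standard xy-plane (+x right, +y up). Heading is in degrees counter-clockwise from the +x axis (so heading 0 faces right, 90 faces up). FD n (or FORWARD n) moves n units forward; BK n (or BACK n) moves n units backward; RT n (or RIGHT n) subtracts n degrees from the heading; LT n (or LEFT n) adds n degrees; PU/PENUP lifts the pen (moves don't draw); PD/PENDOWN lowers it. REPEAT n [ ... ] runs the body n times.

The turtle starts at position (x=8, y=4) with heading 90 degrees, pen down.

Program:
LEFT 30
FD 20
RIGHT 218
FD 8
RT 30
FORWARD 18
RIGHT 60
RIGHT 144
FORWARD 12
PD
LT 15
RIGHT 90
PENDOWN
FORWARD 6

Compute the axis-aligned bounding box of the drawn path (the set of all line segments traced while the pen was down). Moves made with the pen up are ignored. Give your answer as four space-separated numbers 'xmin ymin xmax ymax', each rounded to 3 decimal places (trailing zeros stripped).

Executing turtle program step by step:
Start: pos=(8,4), heading=90, pen down
LT 30: heading 90 -> 120
FD 20: (8,4) -> (-2,21.321) [heading=120, draw]
RT 218: heading 120 -> 262
FD 8: (-2,21.321) -> (-3.113,13.398) [heading=262, draw]
RT 30: heading 262 -> 232
FD 18: (-3.113,13.398) -> (-14.195,-0.786) [heading=232, draw]
RT 60: heading 232 -> 172
RT 144: heading 172 -> 28
FD 12: (-14.195,-0.786) -> (-3.6,4.848) [heading=28, draw]
PD: pen down
LT 15: heading 28 -> 43
RT 90: heading 43 -> 313
PD: pen down
FD 6: (-3.6,4.848) -> (0.492,0.46) [heading=313, draw]
Final: pos=(0.492,0.46), heading=313, 5 segment(s) drawn

Segment endpoints: x in {-14.195, -3.6, -3.113, -2, 0.492, 8}, y in {-0.786, 0.46, 4, 4.848, 13.398, 21.321}
xmin=-14.195, ymin=-0.786, xmax=8, ymax=21.321

Answer: -14.195 -0.786 8 21.321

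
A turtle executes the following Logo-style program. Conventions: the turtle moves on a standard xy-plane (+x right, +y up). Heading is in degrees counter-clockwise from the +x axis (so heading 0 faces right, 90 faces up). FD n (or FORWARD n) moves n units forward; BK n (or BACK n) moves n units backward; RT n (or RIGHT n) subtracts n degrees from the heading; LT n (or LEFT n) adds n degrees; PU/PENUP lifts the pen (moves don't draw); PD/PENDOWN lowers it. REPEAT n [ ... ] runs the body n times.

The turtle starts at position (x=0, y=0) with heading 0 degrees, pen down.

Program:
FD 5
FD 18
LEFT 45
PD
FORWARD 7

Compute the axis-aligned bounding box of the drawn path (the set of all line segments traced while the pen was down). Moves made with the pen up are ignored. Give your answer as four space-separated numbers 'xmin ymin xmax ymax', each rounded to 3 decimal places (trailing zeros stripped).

Executing turtle program step by step:
Start: pos=(0,0), heading=0, pen down
FD 5: (0,0) -> (5,0) [heading=0, draw]
FD 18: (5,0) -> (23,0) [heading=0, draw]
LT 45: heading 0 -> 45
PD: pen down
FD 7: (23,0) -> (27.95,4.95) [heading=45, draw]
Final: pos=(27.95,4.95), heading=45, 3 segment(s) drawn

Segment endpoints: x in {0, 5, 23, 27.95}, y in {0, 4.95}
xmin=0, ymin=0, xmax=27.95, ymax=4.95

Answer: 0 0 27.95 4.95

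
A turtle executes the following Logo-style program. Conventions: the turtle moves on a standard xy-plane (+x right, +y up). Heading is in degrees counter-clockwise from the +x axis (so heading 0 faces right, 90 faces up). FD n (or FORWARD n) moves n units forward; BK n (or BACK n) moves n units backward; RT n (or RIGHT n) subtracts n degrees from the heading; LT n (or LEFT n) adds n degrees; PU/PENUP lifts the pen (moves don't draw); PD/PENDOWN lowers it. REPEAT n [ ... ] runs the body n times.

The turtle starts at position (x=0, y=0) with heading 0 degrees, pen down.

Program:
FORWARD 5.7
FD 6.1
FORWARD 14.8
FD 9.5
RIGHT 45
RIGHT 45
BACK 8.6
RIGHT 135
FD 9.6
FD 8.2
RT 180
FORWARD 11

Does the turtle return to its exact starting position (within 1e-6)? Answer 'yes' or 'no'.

Executing turtle program step by step:
Start: pos=(0,0), heading=0, pen down
FD 5.7: (0,0) -> (5.7,0) [heading=0, draw]
FD 6.1: (5.7,0) -> (11.8,0) [heading=0, draw]
FD 14.8: (11.8,0) -> (26.6,0) [heading=0, draw]
FD 9.5: (26.6,0) -> (36.1,0) [heading=0, draw]
RT 45: heading 0 -> 315
RT 45: heading 315 -> 270
BK 8.6: (36.1,0) -> (36.1,8.6) [heading=270, draw]
RT 135: heading 270 -> 135
FD 9.6: (36.1,8.6) -> (29.312,15.388) [heading=135, draw]
FD 8.2: (29.312,15.388) -> (23.513,21.187) [heading=135, draw]
RT 180: heading 135 -> 315
FD 11: (23.513,21.187) -> (31.292,13.408) [heading=315, draw]
Final: pos=(31.292,13.408), heading=315, 8 segment(s) drawn

Start position: (0, 0)
Final position: (31.292, 13.408)
Distance = 34.043; >= 1e-6 -> NOT closed

Answer: no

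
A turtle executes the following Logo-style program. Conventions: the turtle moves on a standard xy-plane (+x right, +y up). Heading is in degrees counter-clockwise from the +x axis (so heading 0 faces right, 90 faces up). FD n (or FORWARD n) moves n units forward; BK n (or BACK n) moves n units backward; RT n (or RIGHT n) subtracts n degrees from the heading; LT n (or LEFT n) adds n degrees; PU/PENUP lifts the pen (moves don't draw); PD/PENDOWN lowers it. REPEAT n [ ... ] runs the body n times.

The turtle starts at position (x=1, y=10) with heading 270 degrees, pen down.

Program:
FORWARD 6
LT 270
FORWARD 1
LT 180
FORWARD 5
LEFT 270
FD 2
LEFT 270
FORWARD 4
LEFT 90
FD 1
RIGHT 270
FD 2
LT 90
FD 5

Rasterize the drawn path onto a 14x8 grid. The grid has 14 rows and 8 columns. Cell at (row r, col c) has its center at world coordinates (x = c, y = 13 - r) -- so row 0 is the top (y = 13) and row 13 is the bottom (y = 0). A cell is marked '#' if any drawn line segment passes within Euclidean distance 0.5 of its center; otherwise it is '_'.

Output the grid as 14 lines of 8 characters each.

Answer: ________
________
________
_#______
_#______
_#______
_#______
_#_#____
_#_#____
######__
___#_#__
_#####__
_###____
________

Derivation:
Segment 0: (1,10) -> (1,4)
Segment 1: (1,4) -> (-0,4)
Segment 2: (-0,4) -> (5,4)
Segment 3: (5,4) -> (5,2)
Segment 4: (5,2) -> (1,2)
Segment 5: (1,2) -> (1,1)
Segment 6: (1,1) -> (3,1)
Segment 7: (3,1) -> (3,6)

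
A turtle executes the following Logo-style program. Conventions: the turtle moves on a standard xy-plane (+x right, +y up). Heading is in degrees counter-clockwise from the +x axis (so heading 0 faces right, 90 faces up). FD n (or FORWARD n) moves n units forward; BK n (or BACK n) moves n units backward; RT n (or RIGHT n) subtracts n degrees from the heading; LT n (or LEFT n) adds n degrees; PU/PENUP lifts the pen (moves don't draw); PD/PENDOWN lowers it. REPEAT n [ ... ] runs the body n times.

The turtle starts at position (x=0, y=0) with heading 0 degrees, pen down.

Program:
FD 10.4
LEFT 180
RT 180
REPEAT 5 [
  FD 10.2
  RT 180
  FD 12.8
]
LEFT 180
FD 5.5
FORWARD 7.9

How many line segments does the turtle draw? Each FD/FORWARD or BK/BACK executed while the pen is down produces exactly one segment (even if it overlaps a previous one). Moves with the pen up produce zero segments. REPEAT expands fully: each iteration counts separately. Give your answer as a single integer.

Executing turtle program step by step:
Start: pos=(0,0), heading=0, pen down
FD 10.4: (0,0) -> (10.4,0) [heading=0, draw]
LT 180: heading 0 -> 180
RT 180: heading 180 -> 0
REPEAT 5 [
  -- iteration 1/5 --
  FD 10.2: (10.4,0) -> (20.6,0) [heading=0, draw]
  RT 180: heading 0 -> 180
  FD 12.8: (20.6,0) -> (7.8,0) [heading=180, draw]
  -- iteration 2/5 --
  FD 10.2: (7.8,0) -> (-2.4,0) [heading=180, draw]
  RT 180: heading 180 -> 0
  FD 12.8: (-2.4,0) -> (10.4,0) [heading=0, draw]
  -- iteration 3/5 --
  FD 10.2: (10.4,0) -> (20.6,0) [heading=0, draw]
  RT 180: heading 0 -> 180
  FD 12.8: (20.6,0) -> (7.8,0) [heading=180, draw]
  -- iteration 4/5 --
  FD 10.2: (7.8,0) -> (-2.4,0) [heading=180, draw]
  RT 180: heading 180 -> 0
  FD 12.8: (-2.4,0) -> (10.4,0) [heading=0, draw]
  -- iteration 5/5 --
  FD 10.2: (10.4,0) -> (20.6,0) [heading=0, draw]
  RT 180: heading 0 -> 180
  FD 12.8: (20.6,0) -> (7.8,0) [heading=180, draw]
]
LT 180: heading 180 -> 0
FD 5.5: (7.8,0) -> (13.3,0) [heading=0, draw]
FD 7.9: (13.3,0) -> (21.2,0) [heading=0, draw]
Final: pos=(21.2,0), heading=0, 13 segment(s) drawn
Segments drawn: 13

Answer: 13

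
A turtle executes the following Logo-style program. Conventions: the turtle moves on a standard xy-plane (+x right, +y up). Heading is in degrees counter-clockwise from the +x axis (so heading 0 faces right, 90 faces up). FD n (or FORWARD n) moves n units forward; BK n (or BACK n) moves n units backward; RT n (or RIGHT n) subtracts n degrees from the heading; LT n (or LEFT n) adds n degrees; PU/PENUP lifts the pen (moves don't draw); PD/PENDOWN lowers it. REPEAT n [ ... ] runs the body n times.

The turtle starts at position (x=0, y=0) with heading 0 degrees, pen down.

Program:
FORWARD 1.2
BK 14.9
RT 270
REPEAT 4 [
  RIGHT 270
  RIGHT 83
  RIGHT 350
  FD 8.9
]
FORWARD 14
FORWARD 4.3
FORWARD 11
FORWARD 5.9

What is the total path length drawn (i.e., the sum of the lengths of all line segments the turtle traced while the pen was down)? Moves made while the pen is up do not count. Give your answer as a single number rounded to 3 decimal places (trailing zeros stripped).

Answer: 86.9

Derivation:
Executing turtle program step by step:
Start: pos=(0,0), heading=0, pen down
FD 1.2: (0,0) -> (1.2,0) [heading=0, draw]
BK 14.9: (1.2,0) -> (-13.7,0) [heading=0, draw]
RT 270: heading 0 -> 90
REPEAT 4 [
  -- iteration 1/4 --
  RT 270: heading 90 -> 180
  RT 83: heading 180 -> 97
  RT 350: heading 97 -> 107
  FD 8.9: (-13.7,0) -> (-16.302,8.511) [heading=107, draw]
  -- iteration 2/4 --
  RT 270: heading 107 -> 197
  RT 83: heading 197 -> 114
  RT 350: heading 114 -> 124
  FD 8.9: (-16.302,8.511) -> (-21.279,15.89) [heading=124, draw]
  -- iteration 3/4 --
  RT 270: heading 124 -> 214
  RT 83: heading 214 -> 131
  RT 350: heading 131 -> 141
  FD 8.9: (-21.279,15.89) -> (-28.196,21.49) [heading=141, draw]
  -- iteration 4/4 --
  RT 270: heading 141 -> 231
  RT 83: heading 231 -> 148
  RT 350: heading 148 -> 158
  FD 8.9: (-28.196,21.49) -> (-36.447,24.824) [heading=158, draw]
]
FD 14: (-36.447,24.824) -> (-49.428,30.069) [heading=158, draw]
FD 4.3: (-49.428,30.069) -> (-53.415,31.68) [heading=158, draw]
FD 11: (-53.415,31.68) -> (-63.614,35.8) [heading=158, draw]
FD 5.9: (-63.614,35.8) -> (-69.084,38.011) [heading=158, draw]
Final: pos=(-69.084,38.011), heading=158, 10 segment(s) drawn

Segment lengths:
  seg 1: (0,0) -> (1.2,0), length = 1.2
  seg 2: (1.2,0) -> (-13.7,0), length = 14.9
  seg 3: (-13.7,0) -> (-16.302,8.511), length = 8.9
  seg 4: (-16.302,8.511) -> (-21.279,15.89), length = 8.9
  seg 5: (-21.279,15.89) -> (-28.196,21.49), length = 8.9
  seg 6: (-28.196,21.49) -> (-36.447,24.824), length = 8.9
  seg 7: (-36.447,24.824) -> (-49.428,30.069), length = 14
  seg 8: (-49.428,30.069) -> (-53.415,31.68), length = 4.3
  seg 9: (-53.415,31.68) -> (-63.614,35.8), length = 11
  seg 10: (-63.614,35.8) -> (-69.084,38.011), length = 5.9
Total = 86.9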